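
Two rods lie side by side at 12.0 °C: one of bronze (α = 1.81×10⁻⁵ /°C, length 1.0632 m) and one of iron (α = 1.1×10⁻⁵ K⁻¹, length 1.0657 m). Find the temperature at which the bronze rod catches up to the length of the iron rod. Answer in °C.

T = 344.4 °C

L₁(1 + α₁ΔT) = L₂(1 + α₂ΔT) ⇒ ΔT = (L₂ − L₁)/(α₁L₁ − α₂L₂)
L₂ − L₁ = 1.0657 − 1.0632 = 2.50×10⁻³ m
α₁L₁ − α₂L₂ = 1.81×10⁻⁵×1.0632 − 1.1×10⁻⁵×1.0657 = 7.52122×10⁻⁶ m/K
ΔT = 2.50×10⁻³ / 7.52122×10⁻⁶ = 332.393 K
T = 12.0 + 332.393 = 344.393 °C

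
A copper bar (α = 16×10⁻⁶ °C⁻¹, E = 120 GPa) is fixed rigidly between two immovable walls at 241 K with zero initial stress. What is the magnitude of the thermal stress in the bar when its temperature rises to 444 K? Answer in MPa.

Fully constrained: the free strain ε = αΔT is blocked, so σ = Eε = EαΔT.
|ΔT| = 203 K
σ = 120×10⁹ × 16×10⁻⁶ × 203 = 3.90×10⁸ Pa

σ = 390 MPa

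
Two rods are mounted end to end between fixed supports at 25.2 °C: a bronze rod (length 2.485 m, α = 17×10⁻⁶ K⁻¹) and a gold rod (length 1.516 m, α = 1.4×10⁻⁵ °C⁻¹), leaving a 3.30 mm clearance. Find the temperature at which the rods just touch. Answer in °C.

Gap closes when ΔL₁ + ΔL₂ = 3.30 mm = 3.30×10⁻³ m
(α₁L₁ + α₂L₂)ΔT = g
α₁L₁ + α₂L₂ = 17×10⁻⁶×2.485 + 1.4×10⁻⁵×1.516 = 6.3469×10⁻⁵ m/K
ΔT = 3.30×10⁻³ / 6.3469×10⁻⁵ = 51.994 K
T = 25.2 + 51.994 = 77.194 °C

T = 77.2 °C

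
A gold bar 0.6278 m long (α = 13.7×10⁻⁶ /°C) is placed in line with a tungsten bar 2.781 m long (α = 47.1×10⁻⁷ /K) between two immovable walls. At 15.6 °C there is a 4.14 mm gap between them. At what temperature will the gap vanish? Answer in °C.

T = 206 °C

α₁L₁ = 8.60086×10⁻⁶ m/K, α₂L₂ = 1.309851×10⁻⁵ m/K → total 2.169937×10⁻⁵ m/K
ΔT = g/(α₁L₁+α₂L₂) = 4.14×10⁻³ / 2.169937×10⁻⁵ = 190.79 K
T = 15.6 + 190.79 = 206.39 °C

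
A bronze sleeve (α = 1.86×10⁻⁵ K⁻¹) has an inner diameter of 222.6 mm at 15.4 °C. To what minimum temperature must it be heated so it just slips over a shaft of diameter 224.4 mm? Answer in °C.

T = 450 °C

Required Δd = 224.4 − 222.6 = 1.8 mm
Δd = αd₀ΔT ⇒ ΔT = Δd/(αd₀) = 1.8 / (1.86×10⁻⁵ × 222.6) = 434.74 K
T_min = 15.4 + 434.74 = 450.14 °C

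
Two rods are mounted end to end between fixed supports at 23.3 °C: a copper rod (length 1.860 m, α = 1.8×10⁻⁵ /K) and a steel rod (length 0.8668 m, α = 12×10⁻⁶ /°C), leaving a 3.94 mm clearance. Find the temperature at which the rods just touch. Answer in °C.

T = 113 °C

α₁L₁ = 3.348×10⁻⁵ m/K, α₂L₂ = 1.04016×10⁻⁵ m/K → total 4.38816×10⁻⁵ m/K
ΔT = g/(α₁L₁+α₂L₂) = 3.94×10⁻³ / 4.38816×10⁻⁵ = 89.79 K
T = 23.3 + 89.79 = 113.09 °C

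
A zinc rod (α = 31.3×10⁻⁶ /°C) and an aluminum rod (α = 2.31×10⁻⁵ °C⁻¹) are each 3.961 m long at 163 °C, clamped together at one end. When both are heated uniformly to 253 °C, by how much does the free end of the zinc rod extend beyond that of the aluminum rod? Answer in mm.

ΔT = 90 K
zinc: ΔL = 31.3×10⁻⁶ × 3.961 m × 90 = 1.1158×10⁻² m = 11.158 mm
aluminum: ΔL = 2.31×10⁻⁵ × 3.961 m × 90 = 8.2349×10⁻³ m = 8.2349 mm
difference = 11.158 − 8.2349 = 2.9231 mm

2.92 mm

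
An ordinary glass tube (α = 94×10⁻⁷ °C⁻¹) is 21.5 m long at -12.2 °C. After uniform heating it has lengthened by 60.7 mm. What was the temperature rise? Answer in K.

ΔT = 300 K

ΔL = αL₀ΔT ⇒ ΔT = ΔL / (αL₀)
ΔT = 60.7×10⁻³ m / (94×10⁻⁷ × 21.5 m) = 300.35 K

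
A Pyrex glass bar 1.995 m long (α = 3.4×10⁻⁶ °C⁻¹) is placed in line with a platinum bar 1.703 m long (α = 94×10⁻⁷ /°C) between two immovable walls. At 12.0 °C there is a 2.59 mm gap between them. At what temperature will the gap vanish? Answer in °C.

Gap closes when ΔL₁ + ΔL₂ = 2.59 mm = 2.59×10⁻³ m
(α₁L₁ + α₂L₂)ΔT = g
α₁L₁ + α₂L₂ = 3.4×10⁻⁶×1.995 + 94×10⁻⁷×1.703 = 2.27912×10⁻⁵ m/K
ΔT = 2.59×10⁻³ / 2.27912×10⁻⁵ = 113.64 K
T = 12.0 + 113.64 = 125.64 °C

T = 126 °C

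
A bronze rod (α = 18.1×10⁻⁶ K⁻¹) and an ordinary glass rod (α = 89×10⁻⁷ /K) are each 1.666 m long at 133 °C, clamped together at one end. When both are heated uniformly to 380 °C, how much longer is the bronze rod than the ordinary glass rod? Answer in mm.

3.79 mm

ΔT = 247 K
bronze: ΔL = 18.1×10⁻⁶ × 1.666 m × 247 = 7.4482×10⁻³ m = 7.4482 mm
ordinary glass: ΔL = 89×10⁻⁷ × 1.666 m × 247 = 3.6624×10⁻³ m = 3.6624 mm
difference = 7.4482 − 3.6624 = 3.7858 mm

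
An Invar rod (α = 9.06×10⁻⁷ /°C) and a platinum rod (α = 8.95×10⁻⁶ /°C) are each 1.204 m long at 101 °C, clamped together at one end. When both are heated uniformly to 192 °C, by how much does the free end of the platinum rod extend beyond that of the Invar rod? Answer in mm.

ΔT = 91 K
Invar: ΔL = 9.06×10⁻⁷ × 1.204 m × 91 = 9.9265×10⁻⁵ m = 0.099265 mm
platinum: ΔL = 8.95×10⁻⁶ × 1.204 m × 91 = 9.8060×10⁻⁴ m = 0.98060 mm
difference = 0.98060 − 0.099265 = 0.881335 mm

0.881 mm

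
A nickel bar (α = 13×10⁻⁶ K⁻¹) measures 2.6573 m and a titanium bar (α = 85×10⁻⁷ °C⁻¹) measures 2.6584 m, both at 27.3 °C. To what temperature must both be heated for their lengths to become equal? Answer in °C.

T = 119.4 °C

Equal length when α₁L₁ΔT − α₂L₂ΔT = L₂ − L₁ = 1.10×10⁻³ m
α₁L₁ = 3.45449×10⁻⁵, α₂L₂ = 2.25964×10⁻⁵ → Δ(αL) = 1.19485×10⁻⁵ m/K
ΔT = 1.10×10⁻³ / 1.19485×10⁻⁵ = 92.062 K, so T = 27.3 + 92.062 = 119.362 °C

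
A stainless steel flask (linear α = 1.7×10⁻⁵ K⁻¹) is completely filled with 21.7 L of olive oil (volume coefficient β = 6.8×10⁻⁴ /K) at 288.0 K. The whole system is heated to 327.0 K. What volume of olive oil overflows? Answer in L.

0.532 L

The flask also expands: β_container ≈ 3α = 5.1×10⁻⁵ /K
Net overflow = V₀(β_liq − 3α_cont)ΔT
β − 3α = 6.80×10⁻⁴ − 5.1×10⁻⁵ = 6.29×10⁻⁴ /K; ΔT = 39.0 K
ΔV = 21.7 × 6.29×10⁻⁴ × 39.0 = 0.532 L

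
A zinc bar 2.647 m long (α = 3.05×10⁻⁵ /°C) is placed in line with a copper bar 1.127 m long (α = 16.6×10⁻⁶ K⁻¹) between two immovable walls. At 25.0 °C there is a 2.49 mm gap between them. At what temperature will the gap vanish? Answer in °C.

T = 50.0 °C

α₁L₁ = 8.07335×10⁻⁵ m/K, α₂L₂ = 1.87082×10⁻⁵ m/K → total 9.94417×10⁻⁵ m/K
ΔT = g/(α₁L₁+α₂L₂) = 2.49×10⁻³ / 9.94417×10⁻⁵ = 25.040 K
T = 25.0 + 25.040 = 50.040 °C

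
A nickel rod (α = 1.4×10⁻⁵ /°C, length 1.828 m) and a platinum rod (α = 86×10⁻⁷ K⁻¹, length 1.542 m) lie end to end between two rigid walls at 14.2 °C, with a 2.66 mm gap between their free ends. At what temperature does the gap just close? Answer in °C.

α₁L₁ = 2.5592×10⁻⁵ m/K, α₂L₂ = 1.32612×10⁻⁵ m/K → total 3.88532×10⁻⁵ m/K
ΔT = g/(α₁L₁+α₂L₂) = 2.66×10⁻³ / 3.88532×10⁻⁵ = 68.463 K
T = 14.2 + 68.463 = 82.663 °C

T = 82.7 °C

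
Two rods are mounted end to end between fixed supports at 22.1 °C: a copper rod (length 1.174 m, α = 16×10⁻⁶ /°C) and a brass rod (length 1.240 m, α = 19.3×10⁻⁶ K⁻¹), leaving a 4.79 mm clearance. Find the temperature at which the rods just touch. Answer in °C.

T = 134 °C

α₁L₁ = 1.8784×10⁻⁵ m/K, α₂L₂ = 2.3932×10⁻⁵ m/K → total 4.2716×10⁻⁵ m/K
ΔT = g/(α₁L₁+α₂L₂) = 4.79×10⁻³ / 4.2716×10⁻⁵ = 112.14 K
T = 22.1 + 112.14 = 134.24 °C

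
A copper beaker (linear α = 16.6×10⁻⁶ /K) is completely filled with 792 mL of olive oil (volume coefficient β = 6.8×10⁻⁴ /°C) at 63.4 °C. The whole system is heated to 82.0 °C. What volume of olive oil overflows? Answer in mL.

9.28 mL

The beaker also expands: β_container ≈ 3α = 4.98×10⁻⁵ /K
Net overflow = V₀(β_liq − 3α_cont)ΔT
β − 3α = 6.80×10⁻⁴ − 4.98×10⁻⁵ = 6.302×10⁻⁴ /K; ΔT = 18.6 K
ΔV = 792 × 6.302×10⁻⁴ × 18.6 = 9.28 mL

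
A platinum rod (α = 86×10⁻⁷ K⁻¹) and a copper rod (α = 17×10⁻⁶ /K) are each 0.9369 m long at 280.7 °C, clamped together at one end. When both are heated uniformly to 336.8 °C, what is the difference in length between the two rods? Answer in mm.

0.442 mm

ΔT = 56.1 K
platinum: ΔL = 86×10⁻⁷ × 0.9369 m × 56.1 = 4.5202×10⁻⁴ m = 0.45202 mm
copper: ΔL = 17×10⁻⁶ × 0.9369 m × 56.1 = 8.9352×10⁻⁴ m = 0.89352 mm
difference = 0.89352 − 0.45202 = 0.44150 mm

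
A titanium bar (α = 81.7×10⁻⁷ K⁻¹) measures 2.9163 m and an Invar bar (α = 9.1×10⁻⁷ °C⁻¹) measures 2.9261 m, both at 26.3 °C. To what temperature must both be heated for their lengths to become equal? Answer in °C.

Equal length when α₁L₁ΔT − α₂L₂ΔT = L₂ − L₁ = 9.80×10⁻³ m
α₁L₁ = 2.3826171×10⁻⁵, α₂L₂ = 2.662751×10⁻⁶ → Δ(αL) = 2.116342×10⁻⁵ m/K
ΔT = 9.80×10⁻³ / 2.116342×10⁻⁵ = 463.063 K, so T = 26.3 + 463.063 = 489.363 °C

T = 489.4 °C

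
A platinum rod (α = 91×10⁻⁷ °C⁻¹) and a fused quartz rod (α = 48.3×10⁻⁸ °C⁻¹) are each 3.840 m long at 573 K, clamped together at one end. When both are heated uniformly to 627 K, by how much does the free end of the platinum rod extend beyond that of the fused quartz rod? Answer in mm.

1.79 mm

ΔT = 54 K
platinum: ΔL = 91×10⁻⁷ × 3.840 m × 54 = 1.8870×10⁻³ m = 1.8870 mm
fused quartz: ΔL = 48.3×10⁻⁸ × 3.840 m × 54 = 1.0015×10⁻⁴ m = 0.10015 mm
difference = 1.8870 − 0.10015 = 1.78685 mm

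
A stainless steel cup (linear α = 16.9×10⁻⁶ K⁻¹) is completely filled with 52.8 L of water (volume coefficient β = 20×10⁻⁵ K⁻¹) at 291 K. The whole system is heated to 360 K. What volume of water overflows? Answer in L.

0.544 L

The cup also expands: β_container ≈ 3α = 5.07×10⁻⁵ /K
Net overflow = V₀(β_liq − 3α_cont)ΔT
β − 3α = 2.00×10⁻⁴ − 5.07×10⁻⁵ = 1.493×10⁻⁴ /K; ΔT = 69 K
ΔV = 52.8 × 1.493×10⁻⁴ × 69 = 0.544 L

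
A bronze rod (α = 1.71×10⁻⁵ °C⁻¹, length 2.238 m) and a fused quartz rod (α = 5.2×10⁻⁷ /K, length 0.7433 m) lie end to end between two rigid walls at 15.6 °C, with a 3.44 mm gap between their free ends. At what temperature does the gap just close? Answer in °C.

T = 105 °C

α₁L₁ = 3.82698×10⁻⁵ m/K, α₂L₂ = 3.86516×10⁻⁷ m/K → total 3.8656316×10⁻⁵ m/K
ΔT = g/(α₁L₁+α₂L₂) = 3.44×10⁻³ / 3.8656316×10⁻⁵ = 88.99 K
T = 15.6 + 88.99 = 104.59 °C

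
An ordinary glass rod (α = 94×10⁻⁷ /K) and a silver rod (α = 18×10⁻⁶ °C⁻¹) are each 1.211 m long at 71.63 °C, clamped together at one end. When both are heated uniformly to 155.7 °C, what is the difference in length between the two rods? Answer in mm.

ΔT = 84.07 K
ordinary glass: ΔL = 94×10⁻⁷ × 1.211 m × 84.07 = 9.5700×10⁻⁴ m = 0.95700 mm
silver: ΔL = 18×10⁻⁶ × 1.211 m × 84.07 = 1.8326×10⁻³ m = 1.8326 mm
difference = 1.8326 − 0.95700 = 0.8756 mm

0.876 mm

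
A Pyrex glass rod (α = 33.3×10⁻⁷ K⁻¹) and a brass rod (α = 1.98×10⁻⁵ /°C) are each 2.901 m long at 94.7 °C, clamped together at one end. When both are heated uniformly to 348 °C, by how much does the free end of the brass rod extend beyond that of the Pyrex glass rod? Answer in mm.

12.1 mm

ΔT = 253.3 K
Pyrex glass: ΔL = 33.3×10⁻⁷ × 2.901 m × 253.3 = 2.4470×10⁻³ m = 2.4470 mm
brass: ΔL = 1.98×10⁻⁵ × 2.901 m × 253.3 = 1.4550×10⁻² m = 14.550 mm
difference = 14.550 − 2.4470 = 12.103 mm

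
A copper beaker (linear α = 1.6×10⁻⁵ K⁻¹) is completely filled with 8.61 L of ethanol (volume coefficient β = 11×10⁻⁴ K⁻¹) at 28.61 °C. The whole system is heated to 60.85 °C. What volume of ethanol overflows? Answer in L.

0.292 L

The beaker also expands: β_container ≈ 3α = 4.8×10⁻⁵ /K
Net overflow = V₀(β_liq − 3α_cont)ΔT
β − 3α = 1.10×10⁻³ − 4.8×10⁻⁵ = 1.052×10⁻³ /K; ΔT = 32.24 K
ΔV = 8.61 × 1.052×10⁻³ × 32.24 = 0.292 L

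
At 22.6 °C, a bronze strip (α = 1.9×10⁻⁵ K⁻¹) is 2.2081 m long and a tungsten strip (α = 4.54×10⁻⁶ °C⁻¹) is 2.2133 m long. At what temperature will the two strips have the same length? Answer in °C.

L₁(1 + α₁ΔT) = L₂(1 + α₂ΔT) ⇒ ΔT = (L₂ − L₁)/(α₁L₁ − α₂L₂)
L₂ − L₁ = 2.2133 − 2.2081 = 5.20×10⁻³ m
α₁L₁ − α₂L₂ = 1.9×10⁻⁵×2.2081 − 4.54×10⁻⁶×2.2133 = 3.1905518×10⁻⁵ m/K
ΔT = 5.20×10⁻³ / 3.1905518×10⁻⁵ = 162.981 K
T = 22.6 + 162.981 = 185.581 °C

T = 185.6 °C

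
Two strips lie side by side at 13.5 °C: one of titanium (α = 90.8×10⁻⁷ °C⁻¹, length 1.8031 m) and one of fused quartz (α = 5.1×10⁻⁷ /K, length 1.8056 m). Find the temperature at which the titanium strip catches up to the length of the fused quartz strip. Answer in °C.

Equal length when α₁L₁ΔT − α₂L₂ΔT = L₂ − L₁ = 2.50×10⁻³ m
α₁L₁ = 1.6372148×10⁻⁵, α₂L₂ = 9.20856×10⁻⁷ → Δ(αL) = 1.5451292×10⁻⁵ m/K
ΔT = 2.50×10⁻³ / 1.5451292×10⁻⁵ = 161.799 K, so T = 13.5 + 161.799 = 175.299 °C

T = 175.3 °C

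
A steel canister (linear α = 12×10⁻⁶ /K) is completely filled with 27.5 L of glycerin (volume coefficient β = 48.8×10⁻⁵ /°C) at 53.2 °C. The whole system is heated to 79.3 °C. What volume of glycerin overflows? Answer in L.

The canister also expands: β_container ≈ 3α = 3.6×10⁻⁵ /K
Net overflow = V₀(β_liq − 3α_cont)ΔT
β − 3α = 4.88×10⁻⁴ − 3.6×10⁻⁵ = 4.52×10⁻⁴ /K; ΔT = 26.1 K
ΔV = 27.5 × 4.52×10⁻⁴ × 26.1 = 0.324 L

0.324 L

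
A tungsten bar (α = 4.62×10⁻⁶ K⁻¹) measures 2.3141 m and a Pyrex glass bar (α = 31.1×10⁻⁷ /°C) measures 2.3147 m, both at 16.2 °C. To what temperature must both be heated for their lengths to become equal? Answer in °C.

Equal length when α₁L₁ΔT − α₂L₂ΔT = L₂ − L₁ = 6.00×10⁻⁴ m
α₁L₁ = 1.0691142×10⁻⁵, α₂L₂ = 7.198717×10⁻⁶ → Δ(αL) = 3.492425×10⁻⁶ m/K
ΔT = 6.00×10⁻⁴ / 3.492425×10⁻⁶ = 171.800 K, so T = 16.2 + 171.800 = 188.000 °C

T = 188.0 °C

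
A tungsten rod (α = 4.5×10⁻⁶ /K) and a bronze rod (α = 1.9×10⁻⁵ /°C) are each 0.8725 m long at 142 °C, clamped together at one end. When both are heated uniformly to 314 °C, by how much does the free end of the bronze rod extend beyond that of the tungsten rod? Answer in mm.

ΔT = 172 K
tungsten: ΔL = 4.5×10⁻⁶ × 0.8725 m × 172 = 6.7532×10⁻⁴ m = 0.67532 mm
bronze: ΔL = 1.9×10⁻⁵ × 0.8725 m × 172 = 2.8513×10⁻³ m = 2.8513 mm
difference = 2.8513 − 0.67532 = 2.17598 mm

2.18 mm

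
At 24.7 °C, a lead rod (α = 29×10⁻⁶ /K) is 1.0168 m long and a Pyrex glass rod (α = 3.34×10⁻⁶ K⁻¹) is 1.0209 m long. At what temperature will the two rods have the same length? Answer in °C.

T = 181.9 °C

L₁(1 + α₁ΔT) = L₂(1 + α₂ΔT) ⇒ ΔT = (L₂ − L₁)/(α₁L₁ − α₂L₂)
L₂ − L₁ = 1.0209 − 1.0168 = 4.10×10⁻³ m
α₁L₁ − α₂L₂ = 29×10⁻⁶×1.0168 − 3.34×10⁻⁶×1.0209 = 2.6077394×10⁻⁵ m/K
ΔT = 4.10×10⁻³ / 2.6077394×10⁻⁵ = 157.224 K
T = 24.7 + 157.224 = 181.924 °C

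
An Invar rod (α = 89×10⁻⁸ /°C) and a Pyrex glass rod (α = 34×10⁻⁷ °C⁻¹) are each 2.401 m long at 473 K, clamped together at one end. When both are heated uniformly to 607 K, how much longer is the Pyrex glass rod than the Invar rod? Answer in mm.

ΔT = 134 K
Invar: ΔL = 89×10⁻⁸ × 2.401 m × 134 = 2.8634×10⁻⁴ m = 0.28634 mm
Pyrex glass: ΔL = 34×10⁻⁷ × 2.401 m × 134 = 1.0939×10⁻³ m = 1.0939 mm
difference = 1.0939 − 0.28634 = 0.80756 mm

0.808 mm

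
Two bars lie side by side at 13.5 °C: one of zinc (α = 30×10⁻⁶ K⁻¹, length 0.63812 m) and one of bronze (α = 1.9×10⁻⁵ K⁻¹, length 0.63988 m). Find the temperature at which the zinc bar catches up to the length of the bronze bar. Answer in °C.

Equal length when α₁L₁ΔT − α₂L₂ΔT = L₂ − L₁ = 1.76×10⁻³ m
α₁L₁ = 1.91436×10⁻⁵, α₂L₂ = 1.215772×10⁻⁵ → Δ(αL) = 6.98588×10⁻⁶ m/K
ΔT = 1.76×10⁻³ / 6.98588×10⁻⁶ = 251.937 K, so T = 13.5 + 251.937 = 265.437 °C

T = 265.4 °C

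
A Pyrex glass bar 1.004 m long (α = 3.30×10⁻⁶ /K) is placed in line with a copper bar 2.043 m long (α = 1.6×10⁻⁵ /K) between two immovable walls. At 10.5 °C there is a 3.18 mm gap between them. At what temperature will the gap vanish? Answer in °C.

Gap closes when ΔL₁ + ΔL₂ = 3.18 mm = 3.18×10⁻³ m
(α₁L₁ + α₂L₂)ΔT = g
α₁L₁ + α₂L₂ = 3.30×10⁻⁶×1.004 + 1.6×10⁻⁵×2.043 = 3.60012×10⁻⁵ m/K
ΔT = 3.18×10⁻³ / 3.60012×10⁻⁵ = 88.330 K
T = 10.5 + 88.330 = 98.830 °C

T = 98.8 °C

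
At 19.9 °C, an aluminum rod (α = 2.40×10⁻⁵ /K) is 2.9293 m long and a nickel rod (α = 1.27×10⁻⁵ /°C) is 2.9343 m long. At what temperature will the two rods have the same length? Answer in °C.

T = 171.2 °C

L₁(1 + α₁ΔT) = L₂(1 + α₂ΔT) ⇒ ΔT = (L₂ − L₁)/(α₁L₁ − α₂L₂)
L₂ − L₁ = 2.9343 − 2.9293 = 5.00×10⁻³ m
α₁L₁ − α₂L₂ = 2.40×10⁻⁵×2.9293 − 1.27×10⁻⁵×2.9343 = 3.303759×10⁻⁵ m/K
ΔT = 5.00×10⁻³ / 3.303759×10⁻⁵ = 151.343 K
T = 19.9 + 151.343 = 171.243 °C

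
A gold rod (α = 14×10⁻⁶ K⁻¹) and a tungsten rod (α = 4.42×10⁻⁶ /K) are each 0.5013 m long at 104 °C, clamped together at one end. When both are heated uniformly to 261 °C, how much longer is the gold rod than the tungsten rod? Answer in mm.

0.754 mm

ΔT = 157 K
gold: ΔL = 14×10⁻⁶ × 0.5013 m × 157 = 1.1019×10⁻³ m = 1.1019 mm
tungsten: ΔL = 4.42×10⁻⁶ × 0.5013 m × 157 = 3.4787×10⁻⁴ m = 0.34787 mm
difference = 1.1019 − 0.34787 = 0.75403 mm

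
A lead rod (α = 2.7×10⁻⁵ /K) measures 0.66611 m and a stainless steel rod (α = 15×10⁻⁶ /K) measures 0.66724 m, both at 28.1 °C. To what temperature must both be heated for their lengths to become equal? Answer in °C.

T = 169.8 °C

Equal length when α₁L₁ΔT − α₂L₂ΔT = L₂ − L₁ = 1.13×10⁻³ m
α₁L₁ = 1.798497×10⁻⁵, α₂L₂ = 1.00086×10⁻⁵ → Δ(αL) = 7.97637×10⁻⁶ m/K
ΔT = 1.13×10⁻³ / 7.97637×10⁻⁶ = 141.668 K, so T = 28.1 + 141.668 = 169.768 °C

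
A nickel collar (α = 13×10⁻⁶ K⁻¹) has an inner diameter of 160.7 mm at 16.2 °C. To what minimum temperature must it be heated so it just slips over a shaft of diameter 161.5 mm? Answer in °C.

T = 399 °C

Required Δd = 161.5 − 160.7 = 0.8 mm
Δd = αd₀ΔT ⇒ ΔT = Δd/(αd₀) = 0.8 / (13×10⁻⁶ × 160.7) = 382.94 K
T_min = 16.2 + 382.94 = 399.14 °C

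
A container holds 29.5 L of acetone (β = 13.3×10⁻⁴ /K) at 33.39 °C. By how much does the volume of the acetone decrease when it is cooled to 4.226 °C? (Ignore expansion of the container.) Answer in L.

|ΔT| = |4.226 − 33.39| = 29.164 K
ΔV = βV₀ΔT = (13.3×10⁻⁴)(29.5)(29.164) = 1.14 L

ΔV = 1.14 L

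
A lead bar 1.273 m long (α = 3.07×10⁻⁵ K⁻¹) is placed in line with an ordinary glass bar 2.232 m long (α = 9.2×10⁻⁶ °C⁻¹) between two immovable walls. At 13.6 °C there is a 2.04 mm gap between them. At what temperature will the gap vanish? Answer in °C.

T = 47.8 °C

Gap closes when ΔL₁ + ΔL₂ = 2.04 mm = 2.04×10⁻³ m
(α₁L₁ + α₂L₂)ΔT = g
α₁L₁ + α₂L₂ = 3.07×10⁻⁵×1.273 + 9.2×10⁻⁶×2.232 = 5.96155×10⁻⁵ m/K
ΔT = 2.04×10⁻³ / 5.96155×10⁻⁵ = 34.219 K
T = 13.6 + 34.219 = 47.819 °C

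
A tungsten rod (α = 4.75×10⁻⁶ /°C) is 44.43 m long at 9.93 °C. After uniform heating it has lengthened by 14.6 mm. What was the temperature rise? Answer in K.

ΔL = αL₀ΔT ⇒ ΔT = ΔL / (αL₀)
ΔT = 14.6×10⁻³ m / (4.75×10⁻⁶ × 44.43 m) = 69.180 K

ΔT = 69.2 K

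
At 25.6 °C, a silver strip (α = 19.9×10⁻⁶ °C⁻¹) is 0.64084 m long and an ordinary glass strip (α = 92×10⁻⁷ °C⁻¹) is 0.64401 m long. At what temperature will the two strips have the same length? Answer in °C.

Equal length when α₁L₁ΔT − α₂L₂ΔT = L₂ − L₁ = 3.17×10⁻³ m
α₁L₁ = 1.2752716×10⁻⁵, α₂L₂ = 5.924892×10⁻⁶ → Δ(αL) = 6.827824×10⁻⁶ m/K
ΔT = 3.17×10⁻³ / 6.827824×10⁻⁶ = 464.277 K, so T = 25.6 + 464.277 = 489.877 °C

T = 489.9 °C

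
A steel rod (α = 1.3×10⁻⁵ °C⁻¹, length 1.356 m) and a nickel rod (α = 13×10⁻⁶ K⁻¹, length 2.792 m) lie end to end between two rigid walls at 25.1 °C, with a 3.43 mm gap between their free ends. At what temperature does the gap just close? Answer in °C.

α₁L₁ = 1.7628×10⁻⁵ m/K, α₂L₂ = 3.6296×10⁻⁵ m/K → total 5.3924×10⁻⁵ m/K
ΔT = g/(α₁L₁+α₂L₂) = 3.43×10⁻³ / 5.3924×10⁻⁵ = 63.608 K
T = 25.1 + 63.608 = 88.708 °C

T = 88.7 °C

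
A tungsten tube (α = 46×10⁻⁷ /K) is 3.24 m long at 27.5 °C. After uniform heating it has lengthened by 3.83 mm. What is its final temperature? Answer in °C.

ΔL = αL₀ΔT ⇒ ΔT = ΔL / (αL₀)
ΔT = 3.83×10⁻³ m / (46×10⁻⁷ × 3.24 m) = 256.98 K
T = 27.5 + 256.98 = 284.48 °C

T = 284 °C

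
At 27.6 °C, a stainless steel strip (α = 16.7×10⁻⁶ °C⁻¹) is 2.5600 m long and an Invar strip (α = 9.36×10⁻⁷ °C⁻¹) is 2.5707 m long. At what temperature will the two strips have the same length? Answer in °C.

Equal length when α₁L₁ΔT − α₂L₂ΔT = L₂ − L₁ = 1.07×10⁻² m
α₁L₁ = 4.2752×10⁻⁵, α₂L₂ = 2.4061752×10⁻⁶ → Δ(αL) = 4.03458248×10⁻⁵ m/K
ΔT = 1.07×10⁻² / 4.03458248×10⁻⁵ = 265.207 K, so T = 27.6 + 265.207 = 292.807 °C

T = 292.8 °C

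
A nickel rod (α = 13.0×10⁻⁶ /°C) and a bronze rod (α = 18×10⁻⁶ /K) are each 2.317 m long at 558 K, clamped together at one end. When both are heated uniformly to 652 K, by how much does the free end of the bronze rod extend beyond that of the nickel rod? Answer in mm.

1.09 mm

ΔT = 94 K
nickel: ΔL = 13.0×10⁻⁶ × 2.317 m × 94 = 2.8314×10⁻³ m = 2.8314 mm
bronze: ΔL = 18×10⁻⁶ × 2.317 m × 94 = 3.9204×10⁻³ m = 3.9204 mm
difference = 3.9204 − 2.8314 = 1.0890 mm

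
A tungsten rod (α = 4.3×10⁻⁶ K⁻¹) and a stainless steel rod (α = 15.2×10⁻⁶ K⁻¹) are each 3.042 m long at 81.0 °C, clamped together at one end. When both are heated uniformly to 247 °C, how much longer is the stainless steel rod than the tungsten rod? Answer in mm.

ΔT = 166.0 K
tungsten: ΔL = 4.3×10⁻⁶ × 3.042 m × 166.0 = 2.1714×10⁻³ m = 2.1714 mm
stainless steel: ΔL = 15.2×10⁻⁶ × 3.042 m × 166.0 = 7.6756×10⁻³ m = 7.6756 mm
difference = 7.6756 − 2.1714 = 5.5042 mm

5.50 mm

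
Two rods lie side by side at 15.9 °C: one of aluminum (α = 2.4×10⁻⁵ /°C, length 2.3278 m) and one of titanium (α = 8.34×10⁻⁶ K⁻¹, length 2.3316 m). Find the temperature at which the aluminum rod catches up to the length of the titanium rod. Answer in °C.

T = 120.2 °C

L₁(1 + α₁ΔT) = L₂(1 + α₂ΔT) ⇒ ΔT = (L₂ − L₁)/(α₁L₁ − α₂L₂)
L₂ − L₁ = 2.3316 − 2.3278 = 3.80×10⁻³ m
α₁L₁ − α₂L₂ = 2.4×10⁻⁵×2.3278 − 8.34×10⁻⁶×2.3316 = 3.6421656×10⁻⁵ m/K
ΔT = 3.80×10⁻³ / 3.6421656×10⁻⁵ = 104.334 K
T = 15.9 + 104.334 = 120.234 °C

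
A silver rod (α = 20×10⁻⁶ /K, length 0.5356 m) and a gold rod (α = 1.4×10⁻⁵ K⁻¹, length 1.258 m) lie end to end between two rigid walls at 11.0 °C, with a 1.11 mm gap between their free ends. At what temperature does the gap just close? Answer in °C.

α₁L₁ = 1.0712×10⁻⁵ m/K, α₂L₂ = 1.7612×10⁻⁵ m/K → total 2.8324×10⁻⁵ m/K
ΔT = g/(α₁L₁+α₂L₂) = 1.11×10⁻³ / 2.8324×10⁻⁵ = 39.189 K
T = 11.0 + 39.189 = 50.189 °C

T = 50.2 °C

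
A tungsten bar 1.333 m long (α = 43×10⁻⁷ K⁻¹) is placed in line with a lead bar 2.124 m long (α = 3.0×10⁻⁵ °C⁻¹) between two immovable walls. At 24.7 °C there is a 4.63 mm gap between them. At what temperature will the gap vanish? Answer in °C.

T = 91.4 °C

Gap closes when ΔL₁ + ΔL₂ = 4.63 mm = 4.63×10⁻³ m
(α₁L₁ + α₂L₂)ΔT = g
α₁L₁ + α₂L₂ = 43×10⁻⁷×1.333 + 3.0×10⁻⁵×2.124 = 6.94519×10⁻⁵ m/K
ΔT = 4.63×10⁻³ / 6.94519×10⁻⁵ = 66.665 K
T = 24.7 + 66.665 = 91.365 °C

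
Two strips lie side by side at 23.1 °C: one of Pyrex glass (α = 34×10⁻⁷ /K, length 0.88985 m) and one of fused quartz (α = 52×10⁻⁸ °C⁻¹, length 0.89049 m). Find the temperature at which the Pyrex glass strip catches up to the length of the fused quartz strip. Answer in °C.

L₁(1 + α₁ΔT) = L₂(1 + α₂ΔT) ⇒ ΔT = (L₂ − L₁)/(α₁L₁ − α₂L₂)
L₂ − L₁ = 0.89049 − 0.88985 = 6.40×10⁻⁴ m
α₁L₁ − α₂L₂ = 34×10⁻⁷×0.88985 − 52×10⁻⁸×0.89049 = 2.5624352×10⁻⁶ m/K
ΔT = 6.40×10⁻⁴ / 2.5624352×10⁻⁶ = 249.762 K
T = 23.1 + 249.762 = 272.862 °C

T = 272.9 °C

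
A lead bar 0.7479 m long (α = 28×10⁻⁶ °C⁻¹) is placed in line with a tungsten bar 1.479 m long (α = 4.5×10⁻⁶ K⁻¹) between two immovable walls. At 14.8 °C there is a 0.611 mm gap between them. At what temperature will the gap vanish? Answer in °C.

T = 36.9 °C

Gap closes when ΔL₁ + ΔL₂ = 0.611 mm = 6.11×10⁻⁴ m
(α₁L₁ + α₂L₂)ΔT = g
α₁L₁ + α₂L₂ = 28×10⁻⁶×0.7479 + 4.5×10⁻⁶×1.479 = 2.75967×10⁻⁵ m/K
ΔT = 6.11×10⁻⁴ / 2.75967×10⁻⁵ = 22.140 K
T = 14.8 + 22.140 = 36.940 °C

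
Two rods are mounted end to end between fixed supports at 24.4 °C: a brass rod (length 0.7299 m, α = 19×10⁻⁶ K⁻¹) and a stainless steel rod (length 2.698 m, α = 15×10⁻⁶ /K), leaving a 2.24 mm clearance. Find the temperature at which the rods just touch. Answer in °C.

T = 65.6 °C

α₁L₁ = 1.38681×10⁻⁵ m/K, α₂L₂ = 4.047×10⁻⁵ m/K → total 5.43381×10⁻⁵ m/K
ΔT = g/(α₁L₁+α₂L₂) = 2.24×10⁻³ / 5.43381×10⁻⁵ = 41.223 K
T = 24.4 + 41.223 = 65.623 °C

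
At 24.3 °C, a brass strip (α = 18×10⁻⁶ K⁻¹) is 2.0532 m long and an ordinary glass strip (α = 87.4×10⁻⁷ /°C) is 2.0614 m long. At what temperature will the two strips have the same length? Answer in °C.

T = 457.2 °C

Equal length when α₁L₁ΔT − α₂L₂ΔT = L₂ − L₁ = 8.20×10⁻³ m
α₁L₁ = 3.69576×10⁻⁵, α₂L₂ = 1.8016636×10⁻⁵ → Δ(αL) = 1.8940964×10⁻⁵ m/K
ΔT = 8.20×10⁻³ / 1.8940964×10⁻⁵ = 432.924 K, so T = 24.3 + 432.924 = 457.224 °C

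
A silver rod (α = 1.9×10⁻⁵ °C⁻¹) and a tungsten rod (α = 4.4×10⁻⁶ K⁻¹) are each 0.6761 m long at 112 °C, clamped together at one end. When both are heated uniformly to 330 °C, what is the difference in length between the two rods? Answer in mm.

2.15 mm

ΔT = 218 K
silver: ΔL = 1.9×10⁻⁵ × 0.6761 m × 218 = 2.8004×10⁻³ m = 2.8004 mm
tungsten: ΔL = 4.4×10⁻⁶ × 0.6761 m × 218 = 6.4852×10⁻⁴ m = 0.64852 mm
difference = 2.8004 − 0.64852 = 2.15188 mm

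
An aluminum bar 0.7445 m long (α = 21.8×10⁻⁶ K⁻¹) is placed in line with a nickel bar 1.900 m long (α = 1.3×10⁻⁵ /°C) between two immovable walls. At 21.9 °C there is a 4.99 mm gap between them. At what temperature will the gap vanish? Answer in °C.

T = 144 °C

α₁L₁ = 1.62301×10⁻⁵ m/K, α₂L₂ = 2.470×10⁻⁵ m/K → total 4.09301×10⁻⁵ m/K
ΔT = g/(α₁L₁+α₂L₂) = 4.99×10⁻³ / 4.09301×10⁻⁵ = 121.92 K
T = 21.9 + 121.92 = 143.82 °C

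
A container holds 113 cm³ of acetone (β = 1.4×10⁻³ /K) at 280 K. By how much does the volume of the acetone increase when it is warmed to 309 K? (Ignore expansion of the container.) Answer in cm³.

ΔV = 4.59 cm³

|ΔT| = |309 − 280| = 29 K
ΔV = βV₀ΔT = (1.4×10⁻³)(113)(29) = 4.59 cm³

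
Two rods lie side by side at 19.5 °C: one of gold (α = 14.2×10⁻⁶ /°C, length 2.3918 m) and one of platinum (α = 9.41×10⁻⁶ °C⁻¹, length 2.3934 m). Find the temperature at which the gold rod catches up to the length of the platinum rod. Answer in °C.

T = 159.3 °C

Equal length when α₁L₁ΔT − α₂L₂ΔT = L₂ − L₁ = 1.60×10⁻³ m
α₁L₁ = 3.396356×10⁻⁵, α₂L₂ = 2.2521894×10⁻⁵ → Δ(αL) = 1.1441666×10⁻⁵ m/K
ΔT = 1.60×10⁻³ / 1.1441666×10⁻⁵ = 139.840 K, so T = 19.5 + 139.840 = 159.340 °C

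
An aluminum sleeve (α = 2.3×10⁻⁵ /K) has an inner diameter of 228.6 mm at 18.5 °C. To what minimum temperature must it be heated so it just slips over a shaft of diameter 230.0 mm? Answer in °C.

Required Δd = 230.0 − 228.6 = 1.4 mm
Δd = αd₀ΔT ⇒ ΔT = Δd/(αd₀) = 1.4 / (2.3×10⁻⁵ × 228.6) = 266.27 K
T_min = 18.5 + 266.27 = 284.77 °C

T = 285 °C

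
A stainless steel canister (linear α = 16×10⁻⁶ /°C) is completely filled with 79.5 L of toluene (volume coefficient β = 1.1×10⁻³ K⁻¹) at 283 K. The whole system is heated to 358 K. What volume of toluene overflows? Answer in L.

The canister also expands: β_container ≈ 3α = 4.8×10⁻⁵ /K
Net overflow = V₀(β_liq − 3α_cont)ΔT
β − 3α = 1.10×10⁻³ − 4.8×10⁻⁵ = 1.052×10⁻³ /K; ΔT = 75 K
ΔV = 79.5 × 1.052×10⁻³ × 75 = 6.27 L

6.27 L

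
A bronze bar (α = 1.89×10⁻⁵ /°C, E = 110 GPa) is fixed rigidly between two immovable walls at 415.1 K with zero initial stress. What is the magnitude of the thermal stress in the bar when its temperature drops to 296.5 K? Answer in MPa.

σ = 247 MPa

Fully constrained: the free strain ε = αΔT is blocked, so σ = Eε = EαΔT.
|ΔT| = 118.6 K
σ = 110×10⁹ × 1.89×10⁻⁵ × 118.6 = 2.47×10⁸ Pa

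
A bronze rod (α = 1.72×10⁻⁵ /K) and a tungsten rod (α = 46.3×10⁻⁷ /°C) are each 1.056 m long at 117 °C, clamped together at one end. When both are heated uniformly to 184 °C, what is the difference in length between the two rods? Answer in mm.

0.889 mm

ΔT = 67 K
bronze: ΔL = 1.72×10⁻⁵ × 1.056 m × 67 = 1.2169×10⁻³ m = 1.2169 mm
tungsten: ΔL = 46.3×10⁻⁷ × 1.056 m × 67 = 3.2758×10⁻⁴ m = 0.32758 mm
difference = 1.2169 − 0.32758 = 0.88932 mm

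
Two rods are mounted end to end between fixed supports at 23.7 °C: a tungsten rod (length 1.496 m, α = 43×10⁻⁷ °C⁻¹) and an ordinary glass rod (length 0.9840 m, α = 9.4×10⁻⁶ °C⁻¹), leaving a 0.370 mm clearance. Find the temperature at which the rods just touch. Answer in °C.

α₁L₁ = 6.4328×10⁻⁶ m/K, α₂L₂ = 9.2496×10⁻⁶ m/K → total 1.56824×10⁻⁵ m/K
ΔT = g/(α₁L₁+α₂L₂) = 3.70×10⁻⁴ / 1.56824×10⁻⁵ = 23.593 K
T = 23.7 + 23.593 = 47.293 °C

T = 47.3 °C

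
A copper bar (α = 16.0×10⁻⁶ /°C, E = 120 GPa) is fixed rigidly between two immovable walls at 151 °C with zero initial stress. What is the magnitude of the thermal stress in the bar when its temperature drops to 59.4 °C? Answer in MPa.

σ = 176 MPa

Fully constrained: the free strain ε = αΔT is blocked, so σ = Eε = EαΔT.
|ΔT| = 91.6 K
σ = 120×10⁹ × 16.0×10⁻⁶ × 91.6 = 1.76×10⁸ Pa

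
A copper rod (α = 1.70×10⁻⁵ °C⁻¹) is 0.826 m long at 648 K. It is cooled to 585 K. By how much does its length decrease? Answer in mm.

|ΔT| = |585 − 648| = 63 K
ΔL = αL₀ΔT = (1.70×10⁻⁵)(0.826)(63) = 8.85×10⁻⁴ m

ΔL = 0.885 mm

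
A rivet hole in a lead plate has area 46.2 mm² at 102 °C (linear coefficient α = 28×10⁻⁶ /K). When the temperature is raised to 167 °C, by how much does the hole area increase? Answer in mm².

ΔA = 0.168 mm²

Area coefficient ≈ 2α; |ΔT| = 65 K
ΔA = 2αA₀ΔT = 2(28×10⁻⁶)(46.2)(65) = 0.168 mm²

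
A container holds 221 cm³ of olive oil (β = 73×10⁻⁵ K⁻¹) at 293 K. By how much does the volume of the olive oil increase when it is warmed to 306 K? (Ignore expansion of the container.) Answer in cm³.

|ΔT| = |306 − 293| = 13 K
ΔV = βV₀ΔT = (73×10⁻⁵)(221)(13) = 2.10 cm³

ΔV = 2.10 cm³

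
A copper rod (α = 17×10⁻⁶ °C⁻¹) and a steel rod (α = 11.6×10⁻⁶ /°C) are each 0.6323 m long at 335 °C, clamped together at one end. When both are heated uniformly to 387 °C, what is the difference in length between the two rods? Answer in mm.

ΔT = 52 K
copper: ΔL = 17×10⁻⁶ × 0.6323 m × 52 = 5.5895×10⁻⁴ m = 0.55895 mm
steel: ΔL = 11.6×10⁻⁶ × 0.6323 m × 52 = 3.8140×10⁻⁴ m = 0.38140 mm
difference = 0.55895 − 0.38140 = 0.17755 mm

0.178 mm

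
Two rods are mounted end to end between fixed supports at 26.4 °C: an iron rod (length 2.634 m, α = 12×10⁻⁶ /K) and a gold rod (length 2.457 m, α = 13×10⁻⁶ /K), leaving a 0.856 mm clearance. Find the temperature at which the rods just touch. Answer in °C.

Gap closes when ΔL₁ + ΔL₂ = 0.856 mm = 8.56×10⁻⁴ m
(α₁L₁ + α₂L₂)ΔT = g
α₁L₁ + α₂L₂ = 12×10⁻⁶×2.634 + 13×10⁻⁶×2.457 = 6.3549×10⁻⁵ m/K
ΔT = 8.56×10⁻⁴ / 6.3549×10⁻⁵ = 13.470 K
T = 26.4 + 13.470 = 39.870 °C

T = 39.9 °C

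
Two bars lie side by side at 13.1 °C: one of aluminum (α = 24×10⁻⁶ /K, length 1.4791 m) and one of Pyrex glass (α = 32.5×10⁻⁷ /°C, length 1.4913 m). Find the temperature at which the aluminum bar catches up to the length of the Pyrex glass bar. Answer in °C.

Equal length when α₁L₁ΔT − α₂L₂ΔT = L₂ − L₁ = 1.22×10⁻² m
α₁L₁ = 3.54984×10⁻⁵, α₂L₂ = 4.846725×10⁻⁶ → Δ(αL) = 3.0651675×10⁻⁵ m/K
ΔT = 1.22×10⁻² / 3.0651675×10⁻⁵ = 398.021 K, so T = 13.1 + 398.021 = 411.121 °C

T = 411.1 °C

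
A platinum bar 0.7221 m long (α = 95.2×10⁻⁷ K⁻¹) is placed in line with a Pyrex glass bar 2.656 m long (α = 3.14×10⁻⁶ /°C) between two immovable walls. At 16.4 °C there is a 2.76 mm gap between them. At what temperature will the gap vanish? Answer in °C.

α₁L₁ = 6.874392×10⁻⁶ m/K, α₂L₂ = 8.33984×10⁻⁶ m/K → total 1.5214232×10⁻⁵ m/K
ΔT = g/(α₁L₁+α₂L₂) = 2.76×10⁻³ / 1.5214232×10⁻⁵ = 181.41 K
T = 16.4 + 181.41 = 197.81 °C

T = 198 °C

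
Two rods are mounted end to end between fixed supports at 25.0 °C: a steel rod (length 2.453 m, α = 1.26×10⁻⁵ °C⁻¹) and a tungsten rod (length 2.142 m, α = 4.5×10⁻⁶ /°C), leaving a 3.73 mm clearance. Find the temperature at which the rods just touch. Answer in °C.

T = 117 °C

α₁L₁ = 3.09078×10⁻⁵ m/K, α₂L₂ = 9.639×10⁻⁶ m/K → total 4.05468×10⁻⁵ m/K
ΔT = g/(α₁L₁+α₂L₂) = 3.73×10⁻³ / 4.05468×10⁻⁵ = 91.99 K
T = 25.0 + 91.99 = 116.99 °C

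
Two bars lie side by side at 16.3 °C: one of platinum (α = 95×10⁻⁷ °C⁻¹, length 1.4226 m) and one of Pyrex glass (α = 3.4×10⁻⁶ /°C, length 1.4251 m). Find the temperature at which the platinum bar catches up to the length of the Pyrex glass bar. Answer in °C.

L₁(1 + α₁ΔT) = L₂(1 + α₂ΔT) ⇒ ΔT = (L₂ − L₁)/(α₁L₁ − α₂L₂)
L₂ − L₁ = 1.4251 − 1.4226 = 2.50×10⁻³ m
α₁L₁ − α₂L₂ = 95×10⁻⁷×1.4226 − 3.4×10⁻⁶×1.4251 = 8.66936×10⁻⁶ m/K
ΔT = 2.50×10⁻³ / 8.66936×10⁻⁶ = 288.372 K
T = 16.3 + 288.372 = 304.672 °C

T = 304.7 °C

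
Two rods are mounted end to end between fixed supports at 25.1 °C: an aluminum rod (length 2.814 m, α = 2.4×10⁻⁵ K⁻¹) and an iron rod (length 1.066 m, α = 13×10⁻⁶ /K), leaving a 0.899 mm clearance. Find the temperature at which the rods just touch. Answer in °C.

T = 36.1 °C

α₁L₁ = 6.7536×10⁻⁵ m/K, α₂L₂ = 1.3858×10⁻⁵ m/K → total 8.1394×10⁻⁵ m/K
ΔT = g/(α₁L₁+α₂L₂) = 8.99×10⁻⁴ / 8.1394×10⁻⁵ = 11.045 K
T = 25.1 + 11.045 = 36.145 °C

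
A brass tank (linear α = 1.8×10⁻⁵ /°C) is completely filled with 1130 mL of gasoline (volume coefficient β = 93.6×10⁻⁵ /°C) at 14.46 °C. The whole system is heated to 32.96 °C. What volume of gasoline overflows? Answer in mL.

The tank also expands: β_container ≈ 3α = 5.4×10⁻⁵ /K
Net overflow = V₀(β_liq − 3α_cont)ΔT
β − 3α = 9.36×10⁻⁴ − 5.4×10⁻⁵ = 8.82×10⁻⁴ /K; ΔT = 18.50 K
ΔV = 1130 × 8.82×10⁻⁴ × 18.50 = 18.4 mL

18.4 mL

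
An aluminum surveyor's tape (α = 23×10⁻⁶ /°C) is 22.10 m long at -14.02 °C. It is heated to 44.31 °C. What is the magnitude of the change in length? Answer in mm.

ΔL = 29.6 mm

|ΔT| = |44.31 − (-14.02)| = 58.33 K
ΔL = αL₀ΔT = (23×10⁻⁶)(22.10)(58.33) = 2.96×10⁻² m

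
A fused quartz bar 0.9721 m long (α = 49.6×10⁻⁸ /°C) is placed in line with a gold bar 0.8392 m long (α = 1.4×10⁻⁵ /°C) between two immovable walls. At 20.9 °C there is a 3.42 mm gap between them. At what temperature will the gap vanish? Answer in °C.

T = 301 °C

α₁L₁ = 4.821616×10⁻⁷ m/K, α₂L₂ = 1.17488×10⁻⁵ m/K → total 1.22309616×10⁻⁵ m/K
ΔT = g/(α₁L₁+α₂L₂) = 3.42×10⁻³ / 1.22309616×10⁻⁵ = 279.62 K
T = 20.9 + 279.62 = 300.52 °C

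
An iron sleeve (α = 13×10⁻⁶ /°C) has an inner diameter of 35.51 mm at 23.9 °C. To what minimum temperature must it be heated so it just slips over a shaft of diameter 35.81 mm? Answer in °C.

T = 674 °C

Required Δd = 35.81 − 35.51 = 0.30 mm
Δd = αd₀ΔT ⇒ ΔT = Δd/(αd₀) = 0.30 / (13×10⁻⁶ × 35.51) = 649.87 K
T_min = 23.9 + 649.87 = 673.77 °C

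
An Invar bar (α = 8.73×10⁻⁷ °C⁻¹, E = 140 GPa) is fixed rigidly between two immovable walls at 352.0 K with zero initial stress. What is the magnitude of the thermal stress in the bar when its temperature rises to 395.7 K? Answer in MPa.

Fully constrained: the free strain ε = αΔT is blocked, so σ = Eε = EαΔT.
|ΔT| = 43.7 K
σ = 140×10⁹ × 8.73×10⁻⁷ × 43.7 = 5.34×10⁶ Pa

σ = 5.34 MPa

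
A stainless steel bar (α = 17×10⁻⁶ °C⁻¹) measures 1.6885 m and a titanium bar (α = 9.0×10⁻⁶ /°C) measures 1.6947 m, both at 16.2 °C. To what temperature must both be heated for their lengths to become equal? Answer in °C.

T = 477.1 °C

L₁(1 + α₁ΔT) = L₂(1 + α₂ΔT) ⇒ ΔT = (L₂ − L₁)/(α₁L₁ − α₂L₂)
L₂ − L₁ = 1.6947 − 1.6885 = 6.20×10⁻³ m
α₁L₁ − α₂L₂ = 17×10⁻⁶×1.6885 − 9.0×10⁻⁶×1.6947 = 1.34522×10⁻⁵ m/K
ΔT = 6.20×10⁻³ / 1.34522×10⁻⁵ = 460.891 K
T = 16.2 + 460.891 = 477.091 °C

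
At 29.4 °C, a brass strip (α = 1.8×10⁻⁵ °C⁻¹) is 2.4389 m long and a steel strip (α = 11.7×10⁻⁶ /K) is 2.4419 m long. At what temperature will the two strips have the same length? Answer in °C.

Equal length when α₁L₁ΔT − α₂L₂ΔT = L₂ − L₁ = 3.00×10⁻³ m
α₁L₁ = 4.39002×10⁻⁵, α₂L₂ = 2.857023×10⁻⁵ → Δ(αL) = 1.532997×10⁻⁵ m/K
ΔT = 3.00×10⁻³ / 1.532997×10⁻⁵ = 195.695 K, so T = 29.4 + 195.695 = 225.095 °C

T = 225.1 °C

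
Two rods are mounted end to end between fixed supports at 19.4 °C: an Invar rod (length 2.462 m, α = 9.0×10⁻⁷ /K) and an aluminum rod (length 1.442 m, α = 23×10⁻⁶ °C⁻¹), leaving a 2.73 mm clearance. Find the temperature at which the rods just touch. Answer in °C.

T = 96.6 °C

Gap closes when ΔL₁ + ΔL₂ = 2.73 mm = 2.73×10⁻³ m
(α₁L₁ + α₂L₂)ΔT = g
α₁L₁ + α₂L₂ = 9.0×10⁻⁷×2.462 + 23×10⁻⁶×1.442 = 3.53818×10⁻⁵ m/K
ΔT = 2.73×10⁻³ / 3.53818×10⁻⁵ = 77.158 K
T = 19.4 + 77.158 = 96.558 °C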